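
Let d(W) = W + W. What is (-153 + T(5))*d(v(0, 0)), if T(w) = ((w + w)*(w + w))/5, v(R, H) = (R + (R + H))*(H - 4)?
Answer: 0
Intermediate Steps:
v(R, H) = (-4 + H)*(H + 2*R) (v(R, H) = (R + (H + R))*(-4 + H) = (H + 2*R)*(-4 + H) = (-4 + H)*(H + 2*R))
d(W) = 2*W
T(w) = 4*w²/5 (T(w) = ((2*w)*(2*w))*(⅕) = (4*w²)*(⅕) = 4*w²/5)
(-153 + T(5))*d(v(0, 0)) = (-153 + (⅘)*5²)*(2*(0² - 8*0 - 4*0 + 2*0*0)) = (-153 + (⅘)*25)*(2*(0 + 0 + 0 + 0)) = (-153 + 20)*(2*0) = -133*0 = 0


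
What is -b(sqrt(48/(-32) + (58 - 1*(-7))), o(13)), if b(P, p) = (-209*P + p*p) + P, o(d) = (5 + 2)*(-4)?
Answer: -784 + 104*sqrt(254) ≈ 873.49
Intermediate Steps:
o(d) = -28 (o(d) = 7*(-4) = -28)
b(P, p) = p**2 - 208*P (b(P, p) = (-209*P + p**2) + P = (p**2 - 209*P) + P = p**2 - 208*P)
-b(sqrt(48/(-32) + (58 - 1*(-7))), o(13)) = -((-28)**2 - 208*sqrt(48/(-32) + (58 - 1*(-7)))) = -(784 - 208*sqrt(48*(-1/32) + (58 + 7))) = -(784 - 208*sqrt(-3/2 + 65)) = -(784 - 104*sqrt(254)) = -784 + 104*sqrt(254)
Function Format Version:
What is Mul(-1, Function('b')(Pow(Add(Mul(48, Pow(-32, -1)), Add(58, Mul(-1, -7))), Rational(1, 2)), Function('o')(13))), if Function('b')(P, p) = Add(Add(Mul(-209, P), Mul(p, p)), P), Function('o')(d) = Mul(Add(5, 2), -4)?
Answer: Add(-784, Mul(104, Pow(254, Rational(1, 2)))) ≈ 873.49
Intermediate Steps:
Function('o')(d) = -28 (Function('o')(d) = Mul(7, -4) = -28)
Function('b')(P, p) = Add(Pow(p, 2), Mul(-208, P)) (Function('b')(P, p) = Add(Add(Mul(-209, P), Pow(p, 2)), P) = Add(Add(Pow(p, 2), Mul(-209, P)), P) = Add(Pow(p, 2), Mul(-208, P)))
Mul(-1, Function('b')(Pow(Add(Mul(48, Pow(-32, -1)), Add(58, Mul(-1, -7))), Rational(1, 2)), Function('o')(13))) = Mul(-1, Add(Pow(-28, 2), Mul(-208, Pow(Add(Mul(48, Pow(-32, -1)), Add(58, Mul(-1, -7))), Rational(1, 2))))) = Mul(-1, Add(784, Mul(-208, Pow(Add(Mul(48, Rational(-1, 32)), Add(58, 7)), Rational(1, 2))))) = Mul(-1, Add(784, Mul(-208, Pow(Add(Rational(-3, 2), 65), Rational(1, 2))))) = Mul(-1, Add(784, Mul(-208, Pow(Rational(127, 2), Rational(1, 2))))) = Mul(-1, Add(784, Mul(-208, Mul(Rational(1, 2), Pow(254, Rational(1, 2)))))) = Mul(-1, Add(784, Mul(-104, Pow(254, Rational(1, 2))))) = Add(-784, Mul(104, Pow(254, Rational(1, 2))))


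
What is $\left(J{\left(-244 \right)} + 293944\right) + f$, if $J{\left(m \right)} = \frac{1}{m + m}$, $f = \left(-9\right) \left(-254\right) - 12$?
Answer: $\frac{144554383}{488} \approx 2.9622 \cdot 10^{5}$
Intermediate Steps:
$f = 2274$ ($f = 2286 - 12 = 2274$)
$J{\left(m \right)} = \frac{1}{2 m}$
$\left(J{\left(-244 \right)} + 293944\right) + f = \left(\frac{1}{2 \left(-244\right)} + 293944\right) + 2274 = \left(\frac{1}{2} \left(- \frac{1}{244}\right) + 293944\right) + 2274 = \left(- \frac{1}{488} + 293944\right) + 2274 = \frac{143444671}{488} + 2274 = \frac{144554383}{488}$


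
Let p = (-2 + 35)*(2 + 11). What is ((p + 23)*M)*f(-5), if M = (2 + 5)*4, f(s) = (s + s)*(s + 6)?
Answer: -126560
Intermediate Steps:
f(s) = 2*s*(6 + s) (f(s) = (2*s)*(6 + s) = 2*s*(6 + s))
p = 429 (p = 33*13 = 429)
M = 28 (M = 7*4 = 28)
((p + 23)*M)*f(-5) = ((429 + 23)*28)*(2*(-5)*(6 - 5)) = (452*28)*(2*(-5)*1) = 12656*(-10) = -126560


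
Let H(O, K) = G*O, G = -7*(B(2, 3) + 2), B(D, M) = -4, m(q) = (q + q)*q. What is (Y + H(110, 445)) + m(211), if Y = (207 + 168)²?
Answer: 231207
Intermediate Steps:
m(q) = 2*q² (m(q) = (2*q)*q = 2*q²)
G = 14 (G = -7*(-4 + 2) = -7*(-2) = 14)
Y = 140625 (Y = 375² = 140625)
H(O, K) = 14*O
(Y + H(110, 445)) + m(211) = (140625 + 14*110) + 2*211² = (140625 + 1540) + 2*44521 = 142165 + 89042 = 231207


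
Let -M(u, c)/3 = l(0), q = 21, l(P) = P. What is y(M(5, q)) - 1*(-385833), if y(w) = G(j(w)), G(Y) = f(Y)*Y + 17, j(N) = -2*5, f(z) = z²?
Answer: 384850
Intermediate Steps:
M(u, c) = 0 (M(u, c) = -3*0 = 0)
j(N) = -10
G(Y) = 17 + Y³ (G(Y) = Y²*Y + 17 = Y³ + 17 = 17 + Y³)
y(w) = -983 (y(w) = 17 + (-10)³ = 17 - 1000 = -983)
y(M(5, q)) - 1*(-385833) = -983 - 1*(-385833) = -983 + 385833 = 384850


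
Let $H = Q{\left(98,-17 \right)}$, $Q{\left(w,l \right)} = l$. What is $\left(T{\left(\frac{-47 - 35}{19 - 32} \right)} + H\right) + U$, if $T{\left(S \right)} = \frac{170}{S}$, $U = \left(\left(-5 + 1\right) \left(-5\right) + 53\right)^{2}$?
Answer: $\frac{218897}{41} \approx 5339.0$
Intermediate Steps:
$H = -17$
$U = 5329$ ($U = \left(\left(-4\right) \left(-5\right) + 53\right)^{2} = \left(20 + 53\right)^{2} = 73^{2} = 5329$)
$\left(T{\left(\frac{-47 - 35}{19 - 32} \right)} + H\right) + U = \left(\frac{170}{\left(-47 - 35\right) \frac{1}{19 - 32}} - 17\right) + 5329 = \left(\frac{170}{\left(-82\right) \frac{1}{-13}} - 17\right) + 5329 = \left(\frac{170}{\left(-82\right) \left(- \frac{1}{13}\right)} - 17\right) + 5329 = \left(\frac{170}{\frac{82}{13}} - 17\right) + 5329 = \left(170 \cdot \frac{13}{82} - 17\right) + 5329 = \left(\frac{1105}{41} - 17\right) + 5329 = \frac{408}{41} + 5329 = \frac{218897}{41}$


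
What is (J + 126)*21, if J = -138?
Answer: -252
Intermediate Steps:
(J + 126)*21 = (-138 + 126)*21 = -12*21 = -252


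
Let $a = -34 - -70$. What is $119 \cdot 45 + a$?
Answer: $5391$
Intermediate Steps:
$a = 36$ ($a = -34 + 70 = 36$)
$119 \cdot 45 + a = 119 \cdot 45 + 36 = 5355 + 36 = 5391$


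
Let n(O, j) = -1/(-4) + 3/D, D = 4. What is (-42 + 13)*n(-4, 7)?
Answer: -29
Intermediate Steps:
n(O, j) = 1 (n(O, j) = -1/(-4) + 3/4 = -1*(-¼) + 3*(¼) = ¼ + ¾ = 1)
(-42 + 13)*n(-4, 7) = (-42 + 13)*1 = -29*1 = -29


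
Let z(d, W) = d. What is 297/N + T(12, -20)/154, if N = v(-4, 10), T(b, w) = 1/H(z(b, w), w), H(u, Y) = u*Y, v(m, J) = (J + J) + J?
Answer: 365903/36960 ≈ 9.9000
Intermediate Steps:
v(m, J) = 3*J (v(m, J) = 2*J + J = 3*J)
H(u, Y) = Y*u
T(b, w) = 1/(b*w) (T(b, w) = 1/(w*b) = 1/(b*w))
N = 30 (N = 3*10 = 30)
297/N + T(12, -20)/154 = 297/30 + (1/(12*(-20)))/154 = 297*(1/30) + ((1/12)*(-1/20))*(1/154) = 99/10 - 1/240*1/154 = 99/10 - 1/36960 = 365903/36960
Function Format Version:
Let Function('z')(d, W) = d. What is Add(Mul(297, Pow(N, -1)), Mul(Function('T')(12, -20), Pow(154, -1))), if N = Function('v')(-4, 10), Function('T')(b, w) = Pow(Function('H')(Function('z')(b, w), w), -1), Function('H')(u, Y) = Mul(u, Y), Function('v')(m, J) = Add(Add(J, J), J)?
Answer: Rational(365903, 36960) ≈ 9.9000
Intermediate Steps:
Function('v')(m, J) = Mul(3, J) (Function('v')(m, J) = Add(Mul(2, J), J) = Mul(3, J))
Function('H')(u, Y) = Mul(Y, u)
Function('T')(b, w) = Mul(Pow(b, -1), Pow(w, -1)) (Function('T')(b, w) = Pow(Mul(w, b), -1) = Pow(Mul(b, w), -1) = Mul(Pow(b, -1), Pow(w, -1)))
N = 30 (N = Mul(3, 10) = 30)
Add(Mul(297, Pow(N, -1)), Mul(Function('T')(12, -20), Pow(154, -1))) = Add(Mul(297, Pow(30, -1)), Mul(Mul(Pow(12, -1), Pow(-20, -1)), Pow(154, -1))) = Add(Mul(297, Rational(1, 30)), Mul(Mul(Rational(1, 12), Rational(-1, 20)), Rational(1, 154))) = Add(Rational(99, 10), Mul(Rational(-1, 240), Rational(1, 154))) = Add(Rational(99, 10), Rational(-1, 36960)) = Rational(365903, 36960)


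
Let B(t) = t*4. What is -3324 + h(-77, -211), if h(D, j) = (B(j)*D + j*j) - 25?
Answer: 106160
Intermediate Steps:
B(t) = 4*t
h(D, j) = -25 + j² + 4*D*j (h(D, j) = ((4*j)*D + j*j) - 25 = (4*D*j + j²) - 25 = (j² + 4*D*j) - 25 = -25 + j² + 4*D*j)
-3324 + h(-77, -211) = -3324 + (-25 + (-211)² + 4*(-77)*(-211)) = -3324 + (-25 + 44521 + 64988) = -3324 + 109484 = 106160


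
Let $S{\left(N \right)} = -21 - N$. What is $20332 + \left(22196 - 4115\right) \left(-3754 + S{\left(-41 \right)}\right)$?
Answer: $-67494122$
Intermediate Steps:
$20332 + \left(22196 - 4115\right) \left(-3754 + S{\left(-41 \right)}\right) = 20332 + \left(22196 - 4115\right) \left(-3754 - -20\right) = 20332 + 18081 \left(-3754 + \left(-21 + 41\right)\right) = 20332 + 18081 \left(-3754 + 20\right) = 20332 + 18081 \left(-3734\right) = 20332 - 67514454 = -67494122$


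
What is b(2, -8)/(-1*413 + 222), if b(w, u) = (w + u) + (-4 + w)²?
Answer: 2/191 ≈ 0.010471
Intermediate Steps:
b(w, u) = u + w + (-4 + w)² (b(w, u) = (u + w) + (-4 + w)² = u + w + (-4 + w)²)
b(2, -8)/(-1*413 + 222) = (-8 + 2 + (-4 + 2)²)/(-1*413 + 222) = (-8 + 2 + (-2)²)/(-413 + 222) = (-8 + 2 + 4)/(-191) = -2*(-1/191) = 2/191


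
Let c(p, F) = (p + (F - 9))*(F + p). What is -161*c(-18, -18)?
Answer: -260820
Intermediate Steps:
c(p, F) = (F + p)*(-9 + F + p) (c(p, F) = (p + (-9 + F))*(F + p) = (-9 + F + p)*(F + p) = (F + p)*(-9 + F + p))
-161*c(-18, -18) = -161*((-18)**2 + (-18)**2 - 9*(-18) - 9*(-18) + 2*(-18)*(-18)) = -161*(324 + 324 + 162 + 162 + 648) = -161*1620 = -260820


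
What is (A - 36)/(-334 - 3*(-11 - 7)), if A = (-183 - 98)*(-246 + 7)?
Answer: -9589/40 ≈ -239.73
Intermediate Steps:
A = 67159 (A = -281*(-239) = 67159)
(A - 36)/(-334 - 3*(-11 - 7)) = (67159 - 36)/(-334 - 3*(-11 - 7)) = 67123/(-334 - 3*(-18)) = 67123/(-334 + 54) = 67123/(-280) = 67123*(-1/280) = -9589/40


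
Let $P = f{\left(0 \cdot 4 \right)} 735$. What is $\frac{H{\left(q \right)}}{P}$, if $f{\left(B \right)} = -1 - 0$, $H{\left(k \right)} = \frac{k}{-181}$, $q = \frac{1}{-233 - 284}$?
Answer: $- \frac{1}{68779095} \approx -1.4539 \cdot 10^{-8}$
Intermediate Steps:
$q = - \frac{1}{517}$ ($q = \frac{1}{-517} = - \frac{1}{517} \approx -0.0019342$)
$H{\left(k \right)} = - \frac{k}{181}$ ($H{\left(k \right)} = k \left(- \frac{1}{181}\right) = - \frac{k}{181}$)
$f{\left(B \right)} = -1$ ($f{\left(B \right)} = -1 + 0 = -1$)
$P = -735$ ($P = \left(-1\right) 735 = -735$)
$\frac{H{\left(q \right)}}{P} = \frac{\left(- \frac{1}{181}\right) \left(- \frac{1}{517}\right)}{-735} = \frac{1}{93577} \left(- \frac{1}{735}\right) = - \frac{1}{68779095}$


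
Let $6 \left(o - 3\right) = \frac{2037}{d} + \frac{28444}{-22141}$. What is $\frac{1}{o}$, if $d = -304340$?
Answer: $\frac{40430351640}{112589306743} \approx 0.3591$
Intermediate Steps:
$o = \frac{112589306743}{40430351640}$ ($o = 3 + \frac{\frac{2037}{-304340} + \frac{28444}{-22141}}{6} = 3 + \frac{2037 \left(- \frac{1}{304340}\right) + 28444 \left(- \frac{1}{22141}\right)}{6} = 3 + \frac{- \frac{2037}{304340} - \frac{28444}{22141}}{6} = 3 + \frac{1}{6} \left(- \frac{8701748177}{6738391940}\right) = 3 - \frac{8701748177}{40430351640} = \frac{112589306743}{40430351640} \approx 2.7848$)
$\frac{1}{o} = \frac{1}{\frac{112589306743}{40430351640}} = \frac{40430351640}{112589306743}$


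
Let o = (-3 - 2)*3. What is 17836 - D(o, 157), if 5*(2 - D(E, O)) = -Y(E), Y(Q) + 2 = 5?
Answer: 89167/5 ≈ 17833.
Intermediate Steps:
o = -15 (o = -5*3 = -15)
Y(Q) = 3 (Y(Q) = -2 + 5 = 3)
D(E, O) = 13/5 (D(E, O) = 2 - (-1)*3/5 = 2 - ⅕*(-3) = 2 + ⅗ = 13/5)
17836 - D(o, 157) = 17836 - 1*13/5 = 17836 - 13/5 = 89167/5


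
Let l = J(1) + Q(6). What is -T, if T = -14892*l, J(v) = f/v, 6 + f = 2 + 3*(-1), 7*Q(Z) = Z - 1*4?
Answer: -699924/7 ≈ -99989.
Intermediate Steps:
Q(Z) = -4/7 + Z/7 (Q(Z) = (Z - 1*4)/7 = (Z - 4)/7 = (-4 + Z)/7 = -4/7 + Z/7)
f = -7 (f = -6 + (2 + 3*(-1)) = -6 + (2 - 3) = -6 - 1 = -7)
J(v) = -7/v
l = -47/7 (l = -7/1 + (-4/7 + (⅐)*6) = -7*1 + (-4/7 + 6/7) = -7 + 2/7 = -47/7 ≈ -6.7143)
T = 699924/7 (T = -14892*(-47/7) = 699924/7 ≈ 99989.)
-T = -1*699924/7 = -699924/7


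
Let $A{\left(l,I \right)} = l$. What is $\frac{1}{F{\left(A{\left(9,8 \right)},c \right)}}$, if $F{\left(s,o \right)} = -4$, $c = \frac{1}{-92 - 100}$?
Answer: $- \frac{1}{4} \approx -0.25$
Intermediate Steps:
$c = - \frac{1}{192}$ ($c = \frac{1}{-192} = - \frac{1}{192} \approx -0.0052083$)
$\frac{1}{F{\left(A{\left(9,8 \right)},c \right)}} = \frac{1}{-4} = - \frac{1}{4}$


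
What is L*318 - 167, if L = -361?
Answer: -114965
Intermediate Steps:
L*318 - 167 = -361*318 - 167 = -114798 - 167 = -114965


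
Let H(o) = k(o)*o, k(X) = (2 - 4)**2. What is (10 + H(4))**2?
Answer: 676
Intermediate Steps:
k(X) = 4 (k(X) = (-2)**2 = 4)
H(o) = 4*o
(10 + H(4))**2 = (10 + 4*4)**2 = (10 + 16)**2 = 26**2 = 676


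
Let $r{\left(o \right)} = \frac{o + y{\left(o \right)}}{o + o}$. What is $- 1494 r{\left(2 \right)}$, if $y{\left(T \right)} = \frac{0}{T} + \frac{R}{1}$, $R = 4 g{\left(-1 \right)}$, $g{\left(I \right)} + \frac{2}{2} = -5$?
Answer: $8217$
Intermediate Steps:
$g{\left(I \right)} = -6$ ($g{\left(I \right)} = -1 - 5 = -6$)
$R = -24$ ($R = 4 \left(-6\right) = -24$)
$y{\left(T \right)} = -24$ ($y{\left(T \right)} = \frac{0}{T} - \frac{24}{1} = 0 - 24 = -24$)
$r{\left(o \right)} = \frac{-24 + o}{2 o}$ ($r{\left(o \right)} = \frac{o - 24}{o + o} = \frac{-24 + o}{2 o}$)
$- 1494 r{\left(2 \right)} = - 1494 \frac{-24 + 2}{2 \cdot 2} = - 1494 \cdot \frac{1}{2} \cdot \frac{1}{2} \left(-22\right) = \left(-1494\right) \left(- \frac{11}{2}\right) = 8217$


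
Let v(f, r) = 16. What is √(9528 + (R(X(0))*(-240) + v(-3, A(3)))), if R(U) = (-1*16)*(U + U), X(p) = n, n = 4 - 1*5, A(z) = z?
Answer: 2*√466 ≈ 43.174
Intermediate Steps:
n = -1 (n = 4 - 5 = -1)
X(p) = -1
R(U) = -32*U
√(9528 + (R(X(0))*(-240) + v(-3, A(3)))) = √(9528 + (-32*(-1)*(-240) + 16)) = √(9528 + (32*(-240) + 16)) = √(9528 + (-7680 + 16)) = √(9528 - 7664) = √1864 = 2*√466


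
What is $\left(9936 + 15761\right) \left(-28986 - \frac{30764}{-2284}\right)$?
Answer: $- \frac{425113565555}{571} \approx -7.4451 \cdot 10^{8}$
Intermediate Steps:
$\left(9936 + 15761\right) \left(-28986 - \frac{30764}{-2284}\right) = 25697 \left(-28986 - - \frac{7691}{571}\right) = 25697 \left(-28986 + \frac{7691}{571}\right) = 25697 \left(- \frac{16543315}{571}\right) = - \frac{425113565555}{571}$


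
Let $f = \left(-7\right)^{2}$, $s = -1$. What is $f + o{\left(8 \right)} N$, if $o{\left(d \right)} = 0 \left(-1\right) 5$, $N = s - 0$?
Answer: $49$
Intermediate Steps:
$f = 49$
$N = -1$ ($N = -1 - 0 = -1 + 0 = -1$)
$o{\left(d \right)} = 0$ ($o{\left(d \right)} = 0 \cdot 5 = 0$)
$f + o{\left(8 \right)} N = 49 + 0 \left(-1\right) = 49 + 0 = 49$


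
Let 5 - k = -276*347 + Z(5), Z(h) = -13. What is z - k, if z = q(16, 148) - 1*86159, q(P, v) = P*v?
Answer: -179581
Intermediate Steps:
k = 95790 (k = 5 - (-276*347 - 13) = 5 - (-95772 - 13) = 5 - 1*(-95785) = 5 + 95785 = 95790)
z = -83791 (z = 16*148 - 1*86159 = 2368 - 86159 = -83791)
z - k = -83791 - 1*95790 = -83791 - 95790 = -179581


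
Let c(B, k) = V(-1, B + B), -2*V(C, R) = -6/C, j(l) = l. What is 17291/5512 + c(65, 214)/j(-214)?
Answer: 1858405/589784 ≈ 3.1510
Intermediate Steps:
V(C, R) = 3/C (V(C, R) = -(-3)/C = 3/C)
c(B, k) = -3 (c(B, k) = 3/(-1) = 3*(-1) = -3)
17291/5512 + c(65, 214)/j(-214) = 17291/5512 - 3/(-214) = 17291*(1/5512) - 3*(-1/214) = 17291/5512 + 3/214 = 1858405/589784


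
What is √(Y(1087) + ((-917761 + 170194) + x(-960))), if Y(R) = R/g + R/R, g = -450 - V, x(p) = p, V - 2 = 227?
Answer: 3*I*√38344657071/679 ≈ 865.17*I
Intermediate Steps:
V = 229 (V = 2 + 227 = 229)
g = -679 (g = -450 - 1*229 = -450 - 229 = -679)
Y(R) = 1 - R/679 (Y(R) = R/(-679) + R/R = R*(-1/679) + 1 = -R/679 + 1 = 1 - R/679)
√(Y(1087) + ((-917761 + 170194) + x(-960))) = √((1 - 1/679*1087) + ((-917761 + 170194) - 960)) = √((1 - 1087/679) + (-747567 - 960)) = √(-408/679 - 748527) = √(-508250241/679) = 3*I*√38344657071/679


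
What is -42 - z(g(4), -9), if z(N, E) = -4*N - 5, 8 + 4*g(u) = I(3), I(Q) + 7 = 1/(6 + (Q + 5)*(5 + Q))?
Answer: -3639/70 ≈ -51.986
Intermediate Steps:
I(Q) = -7 + 1/(6 + (5 + Q)²) (I(Q) = -7 + 1/(6 + (Q + 5)*(5 + Q)) = -7 + 1/(6 + (5 + Q)*(5 + Q)) = -7 + 1/(6 + (5 + Q)²))
g(u) = -1049/280 (g(u) = -2 + ((-41 - 7*(5 + 3)²)/(6 + (5 + 3)²))/4 = -2 + ((-41 - 7*8²)/(6 + 8²))/4 = -2 + ((-41 - 7*64)/(6 + 64))/4 = -2 + ((-41 - 448)/70)/4 = -2 + ((1/70)*(-489))/4 = -2 + (¼)*(-489/70) = -2 - 489/280 = -1049/280)
z(N, E) = -5 - 4*N
-42 - z(g(4), -9) = -42 - (-5 - 4*(-1049/280)) = -42 - (-5 + 1049/70) = -42 - 1*699/70 = -42 - 699/70 = -3639/70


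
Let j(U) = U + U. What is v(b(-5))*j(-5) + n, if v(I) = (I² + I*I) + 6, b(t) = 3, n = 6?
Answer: -234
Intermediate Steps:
v(I) = 6 + 2*I² (v(I) = (I² + I²) + 6 = 2*I² + 6 = 6 + 2*I²)
j(U) = 2*U
v(b(-5))*j(-5) + n = (6 + 2*3²)*(2*(-5)) + 6 = (6 + 2*9)*(-10) + 6 = (6 + 18)*(-10) + 6 = 24*(-10) + 6 = -240 + 6 = -234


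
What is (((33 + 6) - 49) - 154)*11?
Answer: -1804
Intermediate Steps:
(((33 + 6) - 49) - 154)*11 = ((39 - 49) - 154)*11 = (-10 - 154)*11 = -164*11 = -1804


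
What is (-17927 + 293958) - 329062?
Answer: -53031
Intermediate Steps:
(-17927 + 293958) - 329062 = 276031 - 329062 = -53031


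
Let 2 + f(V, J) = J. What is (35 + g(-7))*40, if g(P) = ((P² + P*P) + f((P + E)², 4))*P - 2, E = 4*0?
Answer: -26680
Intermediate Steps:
E = 0
f(V, J) = -2 + J
g(P) = -2 + P*(2 + 2*P²) (g(P) = ((P² + P*P) + (-2 + 4))*P - 2 = ((P² + P²) + 2)*P - 2 = (2*P² + 2)*P - 2 = (2 + 2*P²)*P - 2 = P*(2 + 2*P²) - 2 = -2 + P*(2 + 2*P²))
(35 + g(-7))*40 = (35 + (-2 + 2*(-7) + 2*(-7)³))*40 = (35 + (-2 - 14 + 2*(-343)))*40 = (35 + (-2 - 14 - 686))*40 = (35 - 702)*40 = -667*40 = -26680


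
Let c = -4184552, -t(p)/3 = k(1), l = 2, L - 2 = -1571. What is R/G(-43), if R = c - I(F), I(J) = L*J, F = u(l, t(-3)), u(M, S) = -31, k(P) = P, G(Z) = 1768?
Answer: -4233191/1768 ≈ -2394.3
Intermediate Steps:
L = -1569 (L = 2 - 1571 = -1569)
t(p) = -3 (t(p) = -3*1 = -3)
F = -31
I(J) = -1569*J
R = -4233191 (R = -4184552 - (-1569)*(-31) = -4184552 - 1*48639 = -4184552 - 48639 = -4233191)
R/G(-43) = -4233191/1768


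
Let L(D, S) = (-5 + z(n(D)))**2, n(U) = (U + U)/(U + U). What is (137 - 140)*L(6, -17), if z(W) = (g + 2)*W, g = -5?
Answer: -192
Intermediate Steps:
n(U) = 1 (n(U) = (2*U)/((2*U)) = (2*U)*(1/(2*U)) = 1)
z(W) = -3*W (z(W) = (-5 + 2)*W = -3*W)
L(D, S) = 64 (L(D, S) = (-5 - 3*1)**2 = (-5 - 3)**2 = (-8)**2 = 64)
(137 - 140)*L(6, -17) = (137 - 140)*64 = -3*64 = -192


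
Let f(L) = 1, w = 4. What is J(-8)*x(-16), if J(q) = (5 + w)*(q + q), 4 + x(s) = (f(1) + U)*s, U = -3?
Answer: -4032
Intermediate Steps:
x(s) = -4 - 2*s (x(s) = -4 + (1 - 3)*s = -4 - 2*s)
J(q) = 18*q (J(q) = (5 + 4)*(q + q) = 9*(2*q) = 18*q)
J(-8)*x(-16) = (18*(-8))*(-4 - 2*(-16)) = -144*(-4 + 32) = -144*28 = -4032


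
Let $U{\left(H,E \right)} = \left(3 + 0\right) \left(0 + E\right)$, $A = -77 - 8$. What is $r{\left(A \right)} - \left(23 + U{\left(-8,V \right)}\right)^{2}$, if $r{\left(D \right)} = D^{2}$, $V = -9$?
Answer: $7209$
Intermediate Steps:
$A = -85$ ($A = -77 - 8 = -85$)
$U{\left(H,E \right)} = 3 E$
$r{\left(A \right)} - \left(23 + U{\left(-8,V \right)}\right)^{2} = \left(-85\right)^{2} - \left(23 + 3 \left(-9\right)\right)^{2} = 7225 - \left(23 - 27\right)^{2} = 7225 - \left(-4\right)^{2} = 7225 - 16 = 7209$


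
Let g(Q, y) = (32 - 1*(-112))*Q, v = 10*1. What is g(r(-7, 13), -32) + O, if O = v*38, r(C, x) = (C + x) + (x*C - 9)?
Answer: -13156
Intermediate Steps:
r(C, x) = -9 + C + x + C*x (r(C, x) = (C + x) + (C*x - 9) = (C + x) + (-9 + C*x) = -9 + C + x + C*x)
v = 10
O = 380 (O = 10*38 = 380)
g(Q, y) = 144*Q (g(Q, y) = (32 + 112)*Q = 144*Q)
g(r(-7, 13), -32) + O = 144*(-9 - 7 + 13 - 7*13) + 380 = 144*(-9 - 7 + 13 - 91) + 380 = 144*(-94) + 380 = -13536 + 380 = -13156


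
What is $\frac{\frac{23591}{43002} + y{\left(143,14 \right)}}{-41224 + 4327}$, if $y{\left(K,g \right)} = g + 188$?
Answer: $- \frac{177755}{32380506} \approx -0.0054896$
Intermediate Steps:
$y{\left(K,g \right)} = 188 + g$
$\frac{\frac{23591}{43002} + y{\left(143,14 \right)}}{-41224 + 4327} = \frac{\frac{23591}{43002} + \left(188 + 14\right)}{-41224 + 4327} = \frac{23591 \cdot \frac{1}{43002} + 202}{-36897} = \left(\frac{23591}{43002} + 202\right) \left(- \frac{1}{36897}\right) = \frac{8709995}{43002} \left(- \frac{1}{36897}\right) = - \frac{177755}{32380506}$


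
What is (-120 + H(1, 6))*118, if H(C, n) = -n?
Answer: -14868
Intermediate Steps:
(-120 + H(1, 6))*118 = (-120 - 1*6)*118 = (-120 - 6)*118 = -126*118 = -14868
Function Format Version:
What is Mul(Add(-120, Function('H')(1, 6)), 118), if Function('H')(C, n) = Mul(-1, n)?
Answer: -14868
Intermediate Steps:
Mul(Add(-120, Function('H')(1, 6)), 118) = Mul(Add(-120, Mul(-1, 6)), 118) = Mul(Add(-120, -6), 118) = Mul(-126, 118) = -14868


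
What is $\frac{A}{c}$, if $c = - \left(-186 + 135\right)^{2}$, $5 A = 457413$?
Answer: $- \frac{152471}{4335} \approx -35.172$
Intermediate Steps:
$A = \frac{457413}{5}$ ($A = \frac{1}{5} \cdot 457413 = \frac{457413}{5} \approx 91483.0$)
$c = -2601$ ($c = - \left(-51\right)^{2} = \left(-1\right) 2601 = -2601$)
$\frac{A}{c} = \frac{457413}{5 \left(-2601\right)} = \frac{457413}{5} \left(- \frac{1}{2601}\right) = - \frac{152471}{4335}$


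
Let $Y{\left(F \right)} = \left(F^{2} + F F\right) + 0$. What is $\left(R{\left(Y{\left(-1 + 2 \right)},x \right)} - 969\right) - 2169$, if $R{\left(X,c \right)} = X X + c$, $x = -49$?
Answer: $-3183$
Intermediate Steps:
$Y{\left(F \right)} = 2 F^{2}$ ($Y{\left(F \right)} = \left(F^{2} + F^{2}\right) + 0 = 2 F^{2} + 0 = 2 F^{2}$)
$R{\left(X,c \right)} = c + X^{2}$ ($R{\left(X,c \right)} = X^{2} + c = c + X^{2}$)
$\left(R{\left(Y{\left(-1 + 2 \right)},x \right)} - 969\right) - 2169 = \left(\left(-49 + \left(2 \left(-1 + 2\right)^{2}\right)^{2}\right) - 969\right) - 2169 = \left(\left(-49 + \left(2 \cdot 1^{2}\right)^{2}\right) - 969\right) - 2169 = \left(\left(-49 + \left(2 \cdot 1\right)^{2}\right) - 969\right) - 2169 = \left(\left(-49 + 2^{2}\right) - 969\right) - 2169 = \left(\left(-49 + 4\right) - 969\right) - 2169 = \left(-45 - 969\right) - 2169 = -1014 - 2169 = -3183$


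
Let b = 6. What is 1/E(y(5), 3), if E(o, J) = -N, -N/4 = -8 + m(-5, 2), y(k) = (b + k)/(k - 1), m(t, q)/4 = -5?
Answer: -1/112 ≈ -0.0089286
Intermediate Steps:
m(t, q) = -20 (m(t, q) = 4*(-5) = -20)
y(k) = (6 + k)/(-1 + k) (y(k) = (6 + k)/(k - 1) = (6 + k)/(-1 + k))
N = 112 (N = -4*(-8 - 20) = -4*(-28) = 112)
E(o, J) = -112 (E(o, J) = -1*112 = -112)
1/E(y(5), 3) = 1/(-112) = -1/112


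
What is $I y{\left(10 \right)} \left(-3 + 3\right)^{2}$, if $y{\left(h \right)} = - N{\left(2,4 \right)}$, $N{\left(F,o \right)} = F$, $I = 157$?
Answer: $0$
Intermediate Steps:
$y{\left(h \right)} = -2$ ($y{\left(h \right)} = \left(-1\right) 2 = -2$)
$I y{\left(10 \right)} \left(-3 + 3\right)^{2} = 157 \left(- 2 \left(-3 + 3\right)^{2}\right) = 157 \left(- 2 \cdot 0^{2}\right) = 157 \left(\left(-2\right) 0\right) = 157 \cdot 0 = 0$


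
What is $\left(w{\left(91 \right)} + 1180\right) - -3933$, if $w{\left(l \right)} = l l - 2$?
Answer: $13392$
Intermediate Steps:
$w{\left(l \right)} = -2 + l^{2}$ ($w{\left(l \right)} = l^{2} - 2 = -2 + l^{2}$)
$\left(w{\left(91 \right)} + 1180\right) - -3933 = \left(\left(-2 + 91^{2}\right) + 1180\right) - -3933 = \left(\left(-2 + 8281\right) + 1180\right) + 3933 = \left(8279 + 1180\right) + 3933 = 9459 + 3933 = 13392$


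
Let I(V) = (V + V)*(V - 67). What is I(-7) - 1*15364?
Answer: -14328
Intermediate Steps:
I(V) = 2*V*(-67 + V) (I(V) = (2*V)*(-67 + V) = 2*V*(-67 + V))
I(-7) - 1*15364 = 2*(-7)*(-67 - 7) - 1*15364 = 2*(-7)*(-74) - 15364 = 1036 - 15364 = -14328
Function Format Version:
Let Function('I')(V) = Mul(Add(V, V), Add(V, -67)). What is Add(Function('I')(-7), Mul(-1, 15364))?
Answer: -14328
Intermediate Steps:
Function('I')(V) = Mul(2, V, Add(-67, V)) (Function('I')(V) = Mul(Mul(2, V), Add(-67, V)) = Mul(2, V, Add(-67, V)))
Add(Function('I')(-7), Mul(-1, 15364)) = Add(Mul(2, -7, Add(-67, -7)), Mul(-1, 15364)) = Add(Mul(2, -7, -74), -15364) = Add(1036, -15364) = -14328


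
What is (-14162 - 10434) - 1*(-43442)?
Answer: 18846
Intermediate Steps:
(-14162 - 10434) - 1*(-43442) = -24596 + 43442 = 18846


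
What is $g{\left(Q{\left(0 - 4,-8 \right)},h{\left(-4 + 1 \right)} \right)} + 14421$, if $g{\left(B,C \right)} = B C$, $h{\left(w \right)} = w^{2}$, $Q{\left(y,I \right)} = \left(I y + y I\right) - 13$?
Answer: $14880$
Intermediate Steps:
$Q{\left(y,I \right)} = -13 + 2 I y$ ($Q{\left(y,I \right)} = \left(I y + I y\right) - 13 = 2 I y - 13 = -13 + 2 I y$)
$g{\left(Q{\left(0 - 4,-8 \right)},h{\left(-4 + 1 \right)} \right)} + 14421 = \left(-13 + 2 \left(-8\right) \left(0 - 4\right)\right) \left(-4 + 1\right)^{2} + 14421 = \left(-13 + 2 \left(-8\right) \left(-4\right)\right) \left(-3\right)^{2} + 14421 = \left(-13 + 64\right) 9 + 14421 = 51 \cdot 9 + 14421 = 459 + 14421 = 14880$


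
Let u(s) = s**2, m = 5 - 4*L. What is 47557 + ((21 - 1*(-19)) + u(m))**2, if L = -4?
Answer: 278918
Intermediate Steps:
m = 21 (m = 5 - 4*(-4) = 5 + 16 = 21)
47557 + ((21 - 1*(-19)) + u(m))**2 = 47557 + ((21 - 1*(-19)) + 21**2)**2 = 47557 + ((21 + 19) + 441)**2 = 47557 + (40 + 441)**2 = 47557 + 481**2 = 47557 + 231361 = 278918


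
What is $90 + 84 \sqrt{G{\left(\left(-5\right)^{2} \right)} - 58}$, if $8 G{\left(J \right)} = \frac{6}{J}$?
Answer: $90 + \frac{42 i \sqrt{5797}}{5} \approx 90.0 + 639.56 i$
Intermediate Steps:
$G{\left(J \right)} = \frac{3}{4 J}$ ($G{\left(J \right)} = \frac{6 \frac{1}{J}}{8} = \frac{3}{4 J}$)
$90 + 84 \sqrt{G{\left(\left(-5\right)^{2} \right)} - 58} = 90 + 84 \sqrt{\frac{3}{4 \left(-5\right)^{2}} - 58} = 90 + 84 \sqrt{\frac{3}{4 \cdot 25} - 58} = 90 + 84 \sqrt{\frac{3}{4} \cdot \frac{1}{25} - 58} = 90 + 84 \sqrt{\frac{3}{100} - 58} = 90 + 84 \sqrt{- \frac{5797}{100}} = 90 + 84 \frac{i \sqrt{5797}}{10} = 90 + \frac{42 i \sqrt{5797}}{5}$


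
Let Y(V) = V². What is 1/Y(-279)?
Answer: 1/77841 ≈ 1.2847e-5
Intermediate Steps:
1/Y(-279) = 1/((-279)²) = 1/77841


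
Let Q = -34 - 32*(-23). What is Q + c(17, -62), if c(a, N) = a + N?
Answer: 657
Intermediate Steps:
c(a, N) = N + a
Q = 702 (Q = -34 + 736 = 702)
Q + c(17, -62) = 702 + (-62 + 17) = 702 - 45 = 657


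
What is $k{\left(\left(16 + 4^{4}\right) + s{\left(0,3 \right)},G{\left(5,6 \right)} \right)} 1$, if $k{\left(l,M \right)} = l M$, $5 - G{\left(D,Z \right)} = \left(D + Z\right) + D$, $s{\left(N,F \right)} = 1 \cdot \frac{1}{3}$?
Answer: $- \frac{8987}{3} \approx -2995.7$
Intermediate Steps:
$s{\left(N,F \right)} = \frac{1}{3}$ ($s{\left(N,F \right)} = 1 \cdot \frac{1}{3} = \frac{1}{3}$)
$G{\left(D,Z \right)} = 5 - Z - 2 D$ ($G{\left(D,Z \right)} = 5 - \left(\left(D + Z\right) + D\right) = 5 - \left(Z + 2 D\right) = 5 - Z - 2 D$)
$k{\left(l,M \right)} = M l$
$k{\left(\left(16 + 4^{4}\right) + s{\left(0,3 \right)},G{\left(5,6 \right)} \right)} 1 = \left(5 - 6 - 10\right) \left(\left(16 + 4^{4}\right) + \frac{1}{3}\right) 1 = \left(5 - 6 - 10\right) \left(\left(16 + 256\right) + \frac{1}{3}\right) 1 = - 11 \left(272 + \frac{1}{3}\right) 1 = \left(-11\right) \frac{817}{3} \cdot 1 = \left(- \frac{8987}{3}\right) 1 = - \frac{8987}{3}$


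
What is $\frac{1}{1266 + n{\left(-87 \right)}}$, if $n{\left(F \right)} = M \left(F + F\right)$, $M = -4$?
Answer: $\frac{1}{1962} \approx 0.00050968$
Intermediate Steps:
$n{\left(F \right)} = - 8 F$ ($n{\left(F \right)} = - 4 \left(F + F\right) = - 4 \cdot 2 F = - 8 F$)
$\frac{1}{1266 + n{\left(-87 \right)}} = \frac{1}{1266 - -696} = \frac{1}{1266 + 696} = \frac{1}{1962}$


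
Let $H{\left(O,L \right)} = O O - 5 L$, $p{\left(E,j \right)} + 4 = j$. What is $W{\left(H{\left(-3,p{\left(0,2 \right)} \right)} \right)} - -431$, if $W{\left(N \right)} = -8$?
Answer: $423$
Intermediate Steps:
$p{\left(E,j \right)} = -4 + j$
$H{\left(O,L \right)} = O^{2} - 5 L$
$W{\left(H{\left(-3,p{\left(0,2 \right)} \right)} \right)} - -431 = -8 - -431 = -8 + 431 = 423$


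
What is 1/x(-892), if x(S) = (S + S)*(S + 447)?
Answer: 1/793880 ≈ 1.2596e-6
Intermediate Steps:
x(S) = 2*S*(447 + S) (x(S) = (2*S)*(447 + S) = 2*S*(447 + S))
1/x(-892) = 1/(2*(-892)*(447 - 892)) = 1/(2*(-892)*(-445)) = 1/793880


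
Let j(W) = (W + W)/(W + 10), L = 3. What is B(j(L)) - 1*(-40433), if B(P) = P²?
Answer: 6833213/169 ≈ 40433.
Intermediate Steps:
j(W) = 2*W/(10 + W) (j(W) = (2*W)/(10 + W) = 2*W/(10 + W))
B(j(L)) - 1*(-40433) = (2*3/(10 + 3))² - 1*(-40433) = (2*3/13)² + 40433 = (2*3*(1/13))² + 40433 = (6/13)² + 40433 = 36/169 + 40433 = 6833213/169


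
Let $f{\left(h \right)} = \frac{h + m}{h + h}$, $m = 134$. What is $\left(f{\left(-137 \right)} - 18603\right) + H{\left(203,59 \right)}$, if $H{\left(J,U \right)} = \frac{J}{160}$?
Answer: $- \frac{407749709}{21920} \approx -18602.0$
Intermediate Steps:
$H{\left(J,U \right)} = \frac{J}{160}$ ($H{\left(J,U \right)} = J \frac{1}{160} = \frac{J}{160}$)
$f{\left(h \right)} = \frac{134 + h}{2 h}$ ($f{\left(h \right)} = \frac{h + 134}{h + h} = \frac{134 + h}{2 h}$)
$\left(f{\left(-137 \right)} - 18603\right) + H{\left(203,59 \right)} = \left(\frac{134 - 137}{2 \left(-137\right)} - 18603\right) + \frac{1}{160} \cdot 203 = \left(\frac{1}{2} \left(- \frac{1}{137}\right) \left(-3\right) - 18603\right) + \frac{203}{160} = \left(\frac{3}{274} - 18603\right) + \frac{203}{160} = - \frac{5097219}{274} + \frac{203}{160} = - \frac{407749709}{21920}$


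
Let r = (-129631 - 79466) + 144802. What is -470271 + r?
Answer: -534566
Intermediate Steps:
r = -64295 (r = -209097 + 144802 = -64295)
-470271 + r = -470271 - 64295 = -534566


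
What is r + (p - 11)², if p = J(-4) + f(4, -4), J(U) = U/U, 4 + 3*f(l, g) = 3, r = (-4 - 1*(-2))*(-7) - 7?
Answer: 1024/9 ≈ 113.78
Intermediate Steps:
r = 7 (r = (-4 + 2)*(-7) - 7 = -2*(-7) - 7 = 14 - 7 = 7)
f(l, g) = -⅓ (f(l, g) = -4/3 + (⅓)*3 = -4/3 + 1 = -⅓)
J(U) = 1
p = ⅔ (p = 1 - ⅓ = ⅔ ≈ 0.66667)
r + (p - 11)² = 7 + (⅔ - 11)² = 7 + (-31/3)² = 7 + 961/9 = 1024/9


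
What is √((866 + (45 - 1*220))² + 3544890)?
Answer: √4022371 ≈ 2005.6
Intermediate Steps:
√((866 + (45 - 1*220))² + 3544890) = √((866 + (45 - 220))² + 3544890) = √((866 - 175)² + 3544890) = √(691² + 3544890) = √(477481 + 3544890) = √4022371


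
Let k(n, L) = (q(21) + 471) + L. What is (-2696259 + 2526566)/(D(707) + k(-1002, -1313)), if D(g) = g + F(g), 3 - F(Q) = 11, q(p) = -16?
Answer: 169693/159 ≈ 1067.3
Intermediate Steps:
k(n, L) = 455 + L (k(n, L) = (-16 + 471) + L = 455 + L)
F(Q) = -8 (F(Q) = 3 - 1*11 = 3 - 11 = -8)
D(g) = -8 + g (D(g) = g - 8 = -8 + g)
(-2696259 + 2526566)/(D(707) + k(-1002, -1313)) = (-2696259 + 2526566)/((-8 + 707) + (455 - 1313)) = -169693/(699 - 858) = -169693/(-159) = -169693*(-1/159) = 169693/159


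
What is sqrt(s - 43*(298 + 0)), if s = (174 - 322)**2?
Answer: 3*sqrt(1010) ≈ 95.342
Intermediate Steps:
s = 21904 (s = (-148)**2 = 21904)
sqrt(s - 43*(298 + 0)) = sqrt(21904 - 43*(298 + 0)) = sqrt(21904 - 43*298) = sqrt(21904 - 12814) = sqrt(9090) = 3*sqrt(1010)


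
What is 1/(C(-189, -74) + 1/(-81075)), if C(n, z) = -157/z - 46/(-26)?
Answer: 77994150/303462763 ≈ 0.25701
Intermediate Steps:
C(n, z) = 23/13 - 157/z (C(n, z) = -157/z - 46*(-1/26) = -157/z + 23/13 = 23/13 - 157/z)
1/(C(-189, -74) + 1/(-81075)) = 1/((23/13 - 157/(-74)) + 1/(-81075)) = 1/((23/13 - 157*(-1/74)) - 1/81075) = 1/((23/13 + 157/74) - 1/81075) = 1/(3743/962 - 1/81075) = 1/(303462763/77994150) = 77994150/303462763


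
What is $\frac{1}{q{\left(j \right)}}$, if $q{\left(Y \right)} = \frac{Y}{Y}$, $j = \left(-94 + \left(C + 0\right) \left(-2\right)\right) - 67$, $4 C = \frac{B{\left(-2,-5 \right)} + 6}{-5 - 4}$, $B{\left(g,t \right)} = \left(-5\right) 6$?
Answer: $1$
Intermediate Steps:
$B{\left(g,t \right)} = -30$
$C = \frac{2}{3}$ ($C = \frac{\left(-30 + 6\right) \frac{1}{-5 - 4}}{4} = \frac{\left(-24\right) \frac{1}{-9}}{4} = \frac{\left(-24\right) \left(- \frac{1}{9}\right)}{4} = \frac{1}{4} \cdot \frac{8}{3} = \frac{2}{3} \approx 0.66667$)
$j = - \frac{487}{3}$ ($j = \left(-94 + \left(\frac{2}{3} + 0\right) \left(-2\right)\right) - 67 = \left(-94 + \frac{2}{3} \left(-2\right)\right) - 67 = \left(-94 - \frac{4}{3}\right) - 67 = - \frac{286}{3} - 67 = - \frac{487}{3} \approx -162.33$)
$q{\left(Y \right)} = 1$
$\frac{1}{q{\left(j \right)}} = 1^{-1} = 1$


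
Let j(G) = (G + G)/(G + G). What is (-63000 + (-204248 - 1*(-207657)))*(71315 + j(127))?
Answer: -4249791756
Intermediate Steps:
j(G) = 1 (j(G) = (2*G)/((2*G)) = (2*G)*(1/(2*G)) = 1)
(-63000 + (-204248 - 1*(-207657)))*(71315 + j(127)) = (-63000 + (-204248 - 1*(-207657)))*(71315 + 1) = (-63000 + (-204248 + 207657))*71316 = (-63000 + 3409)*71316 = -59591*71316 = -4249791756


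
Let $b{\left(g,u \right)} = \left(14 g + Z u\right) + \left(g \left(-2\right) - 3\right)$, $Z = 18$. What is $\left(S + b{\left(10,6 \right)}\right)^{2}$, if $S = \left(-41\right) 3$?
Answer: $10404$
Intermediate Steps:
$b{\left(g,u \right)} = -3 + 12 g + 18 u$ ($b{\left(g,u \right)} = \left(14 g + 18 u\right) + \left(g \left(-2\right) - 3\right) = \left(14 g + 18 u\right) - \left(3 + 2 g\right) = -3 + 12 g + 18 u$)
$S = -123$
$\left(S + b{\left(10,6 \right)}\right)^{2} = \left(-123 + \left(-3 + 12 \cdot 10 + 18 \cdot 6\right)\right)^{2} = \left(-123 + \left(-3 + 120 + 108\right)\right)^{2} = \left(-123 + 225\right)^{2} = 102^{2} = 10404$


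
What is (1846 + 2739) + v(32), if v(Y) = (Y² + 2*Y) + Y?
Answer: 5705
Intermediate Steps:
v(Y) = Y² + 3*Y
(1846 + 2739) + v(32) = (1846 + 2739) + 32*(3 + 32) = 4585 + 32*35 = 4585 + 1120 = 5705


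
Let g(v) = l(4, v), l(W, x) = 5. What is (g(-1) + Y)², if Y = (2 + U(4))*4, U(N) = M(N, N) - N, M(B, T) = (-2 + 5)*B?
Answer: 2025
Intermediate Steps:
M(B, T) = 3*B
U(N) = 2*N (U(N) = 3*N - N = 2*N)
g(v) = 5
Y = 40 (Y = (2 + 2*4)*4 = (2 + 8)*4 = 10*4 = 40)
(g(-1) + Y)² = (5 + 40)² = 45² = 2025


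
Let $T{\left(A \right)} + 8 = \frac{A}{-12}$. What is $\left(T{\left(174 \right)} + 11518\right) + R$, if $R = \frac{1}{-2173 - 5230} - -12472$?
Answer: $\frac{354862803}{14806} \approx 23968.0$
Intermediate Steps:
$R = \frac{92330215}{7403}$ ($R = \frac{1}{-2173 - 5230} + 12472 = \frac{1}{-7403} + 12472 = - \frac{1}{7403} + 12472 = \frac{92330215}{7403} \approx 12472.0$)
$T{\left(A \right)} = -8 - \frac{A}{12}$ ($T{\left(A \right)} = -8 + \frac{A}{-12} = -8 + A \left(- \frac{1}{12}\right) = -8 - \frac{A}{12}$)
$\left(T{\left(174 \right)} + 11518\right) + R = \left(\left(-8 - \frac{29}{2}\right) + 11518\right) + \frac{92330215}{7403} = \left(- \frac{45}{2} + 11518\right) + \frac{92330215}{7403} = \frac{22991}{2} + \frac{92330215}{7403} = \frac{354862803}{14806}$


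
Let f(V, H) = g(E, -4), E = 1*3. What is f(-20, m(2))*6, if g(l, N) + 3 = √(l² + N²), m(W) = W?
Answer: 12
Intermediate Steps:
E = 3
g(l, N) = -3 + √(N² + l²) (g(l, N) = -3 + √(l² + N²) = -3 + √(N² + l²))
f(V, H) = 2 (f(V, H) = -3 + √((-4)² + 3²) = -3 + √(16 + 9) = -3 + √25 = -3 + 5 = 2)
f(-20, m(2))*6 = 2*6 = 12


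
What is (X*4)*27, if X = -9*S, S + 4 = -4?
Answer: 7776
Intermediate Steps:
S = -8 (S = -4 - 4 = -8)
X = 72 (X = -9*(-8) = 72)
(X*4)*27 = (72*4)*27 = 288*27 = 7776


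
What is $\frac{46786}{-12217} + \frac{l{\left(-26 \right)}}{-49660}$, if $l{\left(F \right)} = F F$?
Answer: $- \frac{44839451}{11667235} \approx -3.8432$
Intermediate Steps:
$l{\left(F \right)} = F^{2}$
$\frac{46786}{-12217} + \frac{l{\left(-26 \right)}}{-49660} = \frac{46786}{-12217} + \frac{\left(-26\right)^{2}}{-49660} = 46786 \left(- \frac{1}{12217}\right) + 676 \left(- \frac{1}{49660}\right) = - \frac{46786}{12217} - \frac{13}{955} = - \frac{44839451}{11667235}$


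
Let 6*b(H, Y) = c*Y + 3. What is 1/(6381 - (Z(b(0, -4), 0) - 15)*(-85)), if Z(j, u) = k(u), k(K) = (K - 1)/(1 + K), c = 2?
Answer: 1/5021 ≈ 0.00019916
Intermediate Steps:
b(H, Y) = ½ + Y/3 (b(H, Y) = (2*Y + 3)/6 = (3 + 2*Y)/6 = ½ + Y/3)
k(K) = (-1 + K)/(1 + K)
Z(j, u) = (-1 + u)/(1 + u)
1/(6381 - (Z(b(0, -4), 0) - 15)*(-85)) = 1/(6381 - ((-1 + 0)/(1 + 0) - 15)*(-85)) = 1/(6381 - (-1/1 - 15)*(-85)) = 1/(6381 - (1*(-1) - 15)*(-85)) = 1/(6381 - (-1 - 15)*(-85)) = 1/(6381 - (-16)*(-85)) = 1/(6381 - 1*1360) = 1/(6381 - 1360) = 1/5021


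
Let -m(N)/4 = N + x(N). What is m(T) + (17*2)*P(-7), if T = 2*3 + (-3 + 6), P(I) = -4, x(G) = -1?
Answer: -168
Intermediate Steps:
T = 9 (T = 6 + 3 = 9)
m(N) = 4 - 4*N (m(N) = -4*(N - 1) = -4*(-1 + N) = 4 - 4*N)
m(T) + (17*2)*P(-7) = (4 - 4*9) + (17*2)*(-4) = (4 - 36) + 34*(-4) = -32 - 136 = -168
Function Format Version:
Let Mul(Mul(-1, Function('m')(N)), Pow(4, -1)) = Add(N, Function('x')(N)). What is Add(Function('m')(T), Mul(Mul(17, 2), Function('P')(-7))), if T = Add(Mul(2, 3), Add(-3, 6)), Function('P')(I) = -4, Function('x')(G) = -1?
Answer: -168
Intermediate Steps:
T = 9 (T = Add(6, 3) = 9)
Function('m')(N) = Add(4, Mul(-4, N)) (Function('m')(N) = Mul(-4, Add(N, -1)) = Mul(-4, Add(-1, N)) = Add(4, Mul(-4, N)))
Add(Function('m')(T), Mul(Mul(17, 2), Function('P')(-7))) = Add(Add(4, Mul(-4, 9)), Mul(Mul(17, 2), -4)) = Add(Add(4, -36), Mul(34, -4)) = Add(-32, -136) = -168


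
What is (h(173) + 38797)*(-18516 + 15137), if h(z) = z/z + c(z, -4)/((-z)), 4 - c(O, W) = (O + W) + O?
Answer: -22681172568/173 ≈ -1.3111e+8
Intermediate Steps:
c(O, W) = 4 - W - 2*O (c(O, W) = 4 - ((O + W) + O) = 4 - (W + 2*O) = 4 + (-W - 2*O) = 4 - W - 2*O)
h(z) = 1 - (8 - 2*z)/z (h(z) = z/z + (4 - 1*(-4) - 2*z)/((-z)) = 1 + (4 + 4 - 2*z)*(-1/z) = 1 + (8 - 2*z)*(-1/z) = 1 - (8 - 2*z)/z)
(h(173) + 38797)*(-18516 + 15137) = ((3 - 8/173) + 38797)*(-18516 + 15137) = ((3 - 8*1/173) + 38797)*(-3379) = ((3 - 8/173) + 38797)*(-3379) = (511/173 + 38797)*(-3379) = (6712392/173)*(-3379) = -22681172568/173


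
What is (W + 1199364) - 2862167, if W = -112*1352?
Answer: -1814227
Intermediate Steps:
W = -151424
(W + 1199364) - 2862167 = (-151424 + 1199364) - 2862167 = 1047940 - 2862167 = -1814227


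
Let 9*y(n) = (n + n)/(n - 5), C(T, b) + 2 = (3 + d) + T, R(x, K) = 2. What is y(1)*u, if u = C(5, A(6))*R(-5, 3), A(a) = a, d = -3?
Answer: -1/3 ≈ -0.33333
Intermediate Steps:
C(T, b) = -2 + T (C(T, b) = -2 + ((3 - 3) + T) = -2 + (0 + T) = -2 + T)
y(n) = 2*n/(9*(-5 + n)) (y(n) = ((n + n)/(n - 5))/9 = ((2*n)/(-5 + n))/9 = (2*n/(-5 + n))/9 = 2*n/(9*(-5 + n)))
u = 6 (u = (-2 + 5)*2 = 3*2 = 6)
y(1)*u = ((2/9)*1/(-5 + 1))*6 = ((2/9)*1/(-4))*6 = ((2/9)*1*(-1/4))*6 = -1/18*6 = -1/3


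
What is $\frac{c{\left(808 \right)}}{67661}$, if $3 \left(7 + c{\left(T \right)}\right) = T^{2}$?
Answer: $\frac{652843}{202983} \approx 3.2162$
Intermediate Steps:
$c{\left(T \right)} = -7 + \frac{T^{2}}{3}$
$\frac{c{\left(808 \right)}}{67661} = \frac{-7 + \frac{808^{2}}{3}}{67661} = \left(-7 + \frac{1}{3} \cdot 652864\right) \frac{1}{67661} = \left(-7 + \frac{652864}{3}\right) \frac{1}{67661} = \frac{652843}{3} \cdot \frac{1}{67661} = \frac{652843}{202983}$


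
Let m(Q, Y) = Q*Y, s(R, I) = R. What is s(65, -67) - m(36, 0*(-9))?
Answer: 65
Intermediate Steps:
s(65, -67) - m(36, 0*(-9)) = 65 - 36*0*(-9) = 65 - 36*0 = 65 - 1*0 = 65 + 0 = 65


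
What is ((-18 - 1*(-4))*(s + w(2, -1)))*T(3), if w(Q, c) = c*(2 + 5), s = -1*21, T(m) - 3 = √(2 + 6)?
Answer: 1176 + 784*√2 ≈ 2284.7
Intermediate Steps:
T(m) = 3 + 2*√2 (T(m) = 3 + √(2 + 6) = 3 + √8 = 3 + 2*√2)
s = -21
w(Q, c) = 7*c (w(Q, c) = c*7 = 7*c)
((-18 - 1*(-4))*(s + w(2, -1)))*T(3) = ((-18 - 1*(-4))*(-21 + 7*(-1)))*(3 + 2*√2) = ((-18 + 4)*(-21 - 7))*(3 + 2*√2) = (-14*(-28))*(3 + 2*√2) = 392*(3 + 2*√2) = 1176 + 784*√2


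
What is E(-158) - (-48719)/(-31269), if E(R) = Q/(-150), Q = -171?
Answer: -653617/1563450 ≈ -0.41806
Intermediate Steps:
E(R) = 57/50 (E(R) = -171/(-150) = -171*(-1/150) = 57/50)
E(-158) - (-48719)/(-31269) = 57/50 - (-48719)/(-31269) = 57/50 - (-48719)*(-1)/31269 = 57/50 - 1*48719/31269 = 57/50 - 48719/31269 = -653617/1563450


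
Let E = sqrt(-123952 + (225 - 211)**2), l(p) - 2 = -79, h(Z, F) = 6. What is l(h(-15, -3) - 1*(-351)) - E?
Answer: -77 - 2*I*sqrt(30939) ≈ -77.0 - 351.79*I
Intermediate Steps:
l(p) = -77 (l(p) = 2 - 79 = -77)
E = 2*I*sqrt(30939) (E = sqrt(-123952 + 14**2) = sqrt(-123952 + 196) = sqrt(-123756) = 2*I*sqrt(30939) ≈ 351.79*I)
l(h(-15, -3) - 1*(-351)) - E = -77 - 2*I*sqrt(30939)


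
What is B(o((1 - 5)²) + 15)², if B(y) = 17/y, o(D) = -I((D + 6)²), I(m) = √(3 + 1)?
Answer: 289/169 ≈ 1.7101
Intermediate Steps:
I(m) = 2 (I(m) = √4 = 2)
o(D) = -2 (o(D) = -1*2 = -2)
B(o((1 - 5)²) + 15)² = (17/(-2 + 15))² = (17/13)² = 289/169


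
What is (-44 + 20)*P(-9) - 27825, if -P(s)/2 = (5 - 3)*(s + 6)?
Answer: -28113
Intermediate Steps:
P(s) = -24 - 4*s (P(s) = -2*(5 - 3)*(s + 6) = -4*(6 + s) = -2*(12 + 2*s) = -24 - 4*s)
(-44 + 20)*P(-9) - 27825 = (-44 + 20)*(-24 - 4*(-9)) - 27825 = -24*(-24 + 36) - 27825 = -24*12 - 27825 = -288 - 27825 = -28113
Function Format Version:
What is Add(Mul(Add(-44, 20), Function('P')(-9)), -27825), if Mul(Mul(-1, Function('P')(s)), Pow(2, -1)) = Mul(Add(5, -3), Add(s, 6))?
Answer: -28113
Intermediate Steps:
Function('P')(s) = Add(-24, Mul(-4, s)) (Function('P')(s) = Mul(-2, Mul(Add(5, -3), Add(s, 6))) = Mul(-2, Mul(2, Add(6, s))) = Mul(-2, Add(12, Mul(2, s))) = Add(-24, Mul(-4, s)))
Add(Mul(Add(-44, 20), Function('P')(-9)), -27825) = Add(Mul(Add(-44, 20), Add(-24, Mul(-4, -9))), -27825) = Add(Mul(-24, Add(-24, 36)), -27825) = Add(Mul(-24, 12), -27825) = Add(-288, -27825) = -28113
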